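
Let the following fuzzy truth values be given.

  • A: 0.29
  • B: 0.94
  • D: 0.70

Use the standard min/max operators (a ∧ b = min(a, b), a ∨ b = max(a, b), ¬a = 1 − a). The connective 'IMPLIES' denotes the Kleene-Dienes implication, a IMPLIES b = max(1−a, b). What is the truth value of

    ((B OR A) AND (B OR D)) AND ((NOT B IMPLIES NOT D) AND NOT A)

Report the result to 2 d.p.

0.71

B OR A = max(a, b) on (0.94, 0.29) = 0.94
B OR D = max(a, b) on (0.94, 0.70) = 0.94
(B OR A) AND (B OR D) = min(a, b) on (0.94, 0.94) = 0.94
NOT B = 1 − 0.94 = 0.06
NOT D = 1 − 0.70 = 0.30
NOT B IMPLIES NOT D  [Kleene-Dienes: max(1−a, b)] with a=0.06, b=0.30 → 0.94
NOT A = 1 − 0.29 = 0.71
(NOT B IMPLIES NOT D) AND NOT A = min(a, b) on (0.94, 0.71) = 0.71
((B OR A) AND (B OR D)) AND ((NOT B IMPLIES NOT D) AND NOT A) = min(a, b) on (0.94, 0.71) = 0.71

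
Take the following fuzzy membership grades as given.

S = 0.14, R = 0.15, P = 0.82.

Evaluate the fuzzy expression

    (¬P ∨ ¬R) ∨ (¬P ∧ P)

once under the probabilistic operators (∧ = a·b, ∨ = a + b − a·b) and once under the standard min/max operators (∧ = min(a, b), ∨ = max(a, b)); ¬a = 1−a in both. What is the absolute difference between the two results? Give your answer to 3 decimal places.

Under probabilistic:
  ¬P = 1 − 0.8200 = 0.1800
  ¬R = 1 − 0.1500 = 0.8500
  ¬P ∨ ¬R = a + b − a·b on (0.1800, 0.8500) = 0.8770
  ¬P = 1 − 0.8200 = 0.1800
  ¬P ∧ P = a·b on (0.1800, 0.8200) = 0.1476
  (¬P ∨ ¬R) ∨ (¬P ∧ P) = a + b − a·b on (0.8770, 0.1476) = 0.8952
  → value = 0.8952
Under standard min/max:
  ¬P = 1 − 0.82 = 0.18
  ¬R = 1 − 0.15 = 0.85
  ¬P ∨ ¬R = max(a, b) on (0.18, 0.85) = 0.85
  ¬P = 1 − 0.82 = 0.18
  ¬P ∧ P = min(a, b) on (0.18, 0.82) = 0.18
  (¬P ∨ ¬R) ∨ (¬P ∧ P) = max(a, b) on (0.85, 0.18) = 0.85
  → value = 0.8500
|0.8952 − 0.8500| = 0.045

0.045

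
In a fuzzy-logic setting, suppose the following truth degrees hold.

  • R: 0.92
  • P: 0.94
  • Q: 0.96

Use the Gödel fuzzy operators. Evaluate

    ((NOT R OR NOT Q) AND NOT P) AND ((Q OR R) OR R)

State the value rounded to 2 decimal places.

NOT R = 1 − 0.92 = 0.08
NOT Q = 1 − 0.96 = 0.04
NOT R OR NOT Q = max(a, b) on (0.08, 0.04) = 0.08
NOT P = 1 − 0.94 = 0.06
(NOT R OR NOT Q) AND NOT P = min(a, b) on (0.08, 0.06) = 0.06
Q OR R = max(a, b) on (0.96, 0.92) = 0.96
(Q OR R) OR R = max(a, b) on (0.96, 0.92) = 0.96
((NOT R OR NOT Q) AND NOT P) AND ((Q OR R) OR R) = min(a, b) on (0.06, 0.96) = 0.06

0.06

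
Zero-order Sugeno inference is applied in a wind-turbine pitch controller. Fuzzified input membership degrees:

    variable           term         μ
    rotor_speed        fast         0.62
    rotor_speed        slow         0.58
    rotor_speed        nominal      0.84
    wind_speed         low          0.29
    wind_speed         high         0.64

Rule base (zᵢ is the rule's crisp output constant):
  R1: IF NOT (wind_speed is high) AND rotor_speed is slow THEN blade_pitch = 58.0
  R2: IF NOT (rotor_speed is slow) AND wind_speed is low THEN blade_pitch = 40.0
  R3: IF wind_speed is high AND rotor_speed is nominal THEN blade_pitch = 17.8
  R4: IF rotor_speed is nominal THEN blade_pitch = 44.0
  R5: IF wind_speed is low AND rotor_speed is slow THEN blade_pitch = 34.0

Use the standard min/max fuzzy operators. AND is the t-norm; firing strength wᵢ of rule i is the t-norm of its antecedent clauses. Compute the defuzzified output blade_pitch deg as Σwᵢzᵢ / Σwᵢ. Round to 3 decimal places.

R1 (z=58.0): ¬high=1−0.64=0.36, slow=0.58; AND[min(a, b)] → w = 0.36
R2 (z=40.0): ¬slow=1−0.58=0.42, low=0.29; AND[min(a, b)] → w = 0.29
R3 (z=17.8): high=0.64, nominal=0.84; AND[min(a, b)] → w = 0.64
R4 (z=44.0): nominal=0.84 → w = 0.84
R5 (z=34.0): low=0.29, slow=0.58; AND[min(a, b)] → w = 0.29
Weighted average = (0.36·58.0 + 0.29·40.0 + 0.64·17.8 + 0.84·44.0 + 0.29·34.0) / (0.36 + 0.29 + 0.64 + 0.84 + 0.29)
  = 90.6920 / 2.4200 = 37.476

37.476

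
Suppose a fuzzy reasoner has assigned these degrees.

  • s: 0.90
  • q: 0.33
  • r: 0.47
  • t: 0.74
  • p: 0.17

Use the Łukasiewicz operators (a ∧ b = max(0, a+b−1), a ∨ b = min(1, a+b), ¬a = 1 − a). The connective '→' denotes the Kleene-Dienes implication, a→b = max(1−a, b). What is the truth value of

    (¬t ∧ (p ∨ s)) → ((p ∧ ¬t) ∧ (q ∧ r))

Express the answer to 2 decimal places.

0.74

¬t = 1 − 0.74 = 0.26
p ∨ s = min(1, a+b) on (0.17, 0.90) = 1.00
¬t ∧ (p ∨ s) = max(0, a+b−1) on (0.26, 1.00) = 0.26
¬t = 1 − 0.74 = 0.26
p ∧ ¬t = max(0, a+b−1) on (0.17, 0.26) = 0.00
q ∧ r = max(0, a+b−1) on (0.33, 0.47) = 0.00
(p ∧ ¬t) ∧ (q ∧ r) = max(0, a+b−1) on (0.00, 0.00) = 0.00
(¬t ∧ (p ∨ s)) → ((p ∧ ¬t) ∧ (q ∧ r))  [Kleene-Dienes: max(1−a, b)] with a=0.26, b=0.00 → 0.74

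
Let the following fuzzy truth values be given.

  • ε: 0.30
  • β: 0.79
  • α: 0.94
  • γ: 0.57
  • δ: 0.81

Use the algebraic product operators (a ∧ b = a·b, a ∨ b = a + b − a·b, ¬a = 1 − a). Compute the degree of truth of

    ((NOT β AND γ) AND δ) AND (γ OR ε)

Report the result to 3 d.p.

0.068

NOT β = 1 − 0.7900 = 0.2100
NOT β AND γ = a·b on (0.2100, 0.5700) = 0.1197
(NOT β AND γ) AND δ = a·b on (0.1197, 0.8100) = 0.0970
γ OR ε = a + b − a·b on (0.5700, 0.3000) = 0.6990
((NOT β AND γ) AND δ) AND (γ OR ε) = a·b on (0.0970, 0.6990) = 0.0678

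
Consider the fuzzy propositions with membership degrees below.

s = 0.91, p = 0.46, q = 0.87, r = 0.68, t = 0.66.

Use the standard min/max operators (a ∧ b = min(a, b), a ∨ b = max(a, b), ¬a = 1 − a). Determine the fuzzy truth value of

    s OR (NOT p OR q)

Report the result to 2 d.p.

0.91

NOT p = 1 − 0.46 = 0.54
NOT p OR q = max(a, b) on (0.54, 0.87) = 0.87
s OR (NOT p OR q) = max(a, b) on (0.91, 0.87) = 0.91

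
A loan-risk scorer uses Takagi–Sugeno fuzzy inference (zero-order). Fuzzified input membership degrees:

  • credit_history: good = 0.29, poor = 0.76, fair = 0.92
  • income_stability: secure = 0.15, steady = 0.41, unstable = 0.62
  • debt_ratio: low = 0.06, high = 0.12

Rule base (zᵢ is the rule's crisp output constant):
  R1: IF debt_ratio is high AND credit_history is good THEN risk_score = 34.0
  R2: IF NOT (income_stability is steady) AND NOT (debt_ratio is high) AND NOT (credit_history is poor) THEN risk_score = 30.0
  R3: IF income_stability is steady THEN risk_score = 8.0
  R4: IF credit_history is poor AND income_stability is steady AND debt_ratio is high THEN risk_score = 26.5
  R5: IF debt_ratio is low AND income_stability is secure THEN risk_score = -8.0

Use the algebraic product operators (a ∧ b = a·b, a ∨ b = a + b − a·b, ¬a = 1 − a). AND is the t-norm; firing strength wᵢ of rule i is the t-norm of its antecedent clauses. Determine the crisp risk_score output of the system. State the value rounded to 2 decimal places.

14.81

R1 (z=34.0): high=0.12, good=0.29; AND[a·b] → w = 0.0348
R2 (z=30.0): ¬steady=1−0.41=0.59, ¬high=1−0.12=0.88, ¬poor=1−0.76=0.24; AND[a·b] → w = 0.1246
R3 (z=8.0): steady=0.41 → w = 0.4100
R4 (z=26.5): poor=0.76, steady=0.41, high=0.12; AND[a·b] → w = 0.0374
R5 (z=-8.0): low=0.06, secure=0.15; AND[a·b] → w = 0.0090
Weighted average = (0.0348·34.0 + 0.1246·30.0 + 0.4100·8.0 + 0.0374·26.5 + 0.0090·-8.0) / (0.0348 + 0.1246 + 0.4100 + 0.0374 + 0.0090)
  = 9.1203 / 0.6158 = 14.81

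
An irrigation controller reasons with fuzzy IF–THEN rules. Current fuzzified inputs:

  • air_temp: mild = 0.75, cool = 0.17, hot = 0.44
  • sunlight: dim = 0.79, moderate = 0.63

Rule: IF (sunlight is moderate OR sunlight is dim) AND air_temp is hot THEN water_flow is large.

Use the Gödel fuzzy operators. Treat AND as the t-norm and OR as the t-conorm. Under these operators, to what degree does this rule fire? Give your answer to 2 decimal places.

0.44

firing strength: (moderate=0.63 OR dim=0.79) = 0.79; AND[min(a, b)] with hot=0.44 → w = 0.44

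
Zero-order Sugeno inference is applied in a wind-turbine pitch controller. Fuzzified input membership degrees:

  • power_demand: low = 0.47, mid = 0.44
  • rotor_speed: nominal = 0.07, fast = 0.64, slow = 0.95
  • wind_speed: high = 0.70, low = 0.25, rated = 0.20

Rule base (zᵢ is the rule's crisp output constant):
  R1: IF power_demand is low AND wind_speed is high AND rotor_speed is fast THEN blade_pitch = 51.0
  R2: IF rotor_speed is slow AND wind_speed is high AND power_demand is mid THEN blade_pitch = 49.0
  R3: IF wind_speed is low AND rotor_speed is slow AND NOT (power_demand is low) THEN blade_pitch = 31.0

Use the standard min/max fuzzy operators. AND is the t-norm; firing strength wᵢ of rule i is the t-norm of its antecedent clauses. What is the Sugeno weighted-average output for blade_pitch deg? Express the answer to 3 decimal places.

45.931

R1 (z=51.0): low=0.47, high=0.70, fast=0.64; AND[min(a, b)] → w = 0.47
R2 (z=49.0): slow=0.95, high=0.70, mid=0.44; AND[min(a, b)] → w = 0.44
R3 (z=31.0): low=0.25, slow=0.95, ¬low=1−0.47=0.53; AND[min(a, b)] → w = 0.25
Weighted average = (0.47·51.0 + 0.44·49.0 + 0.25·31.0) / (0.47 + 0.44 + 0.25)
  = 53.2800 / 1.1600 = 45.931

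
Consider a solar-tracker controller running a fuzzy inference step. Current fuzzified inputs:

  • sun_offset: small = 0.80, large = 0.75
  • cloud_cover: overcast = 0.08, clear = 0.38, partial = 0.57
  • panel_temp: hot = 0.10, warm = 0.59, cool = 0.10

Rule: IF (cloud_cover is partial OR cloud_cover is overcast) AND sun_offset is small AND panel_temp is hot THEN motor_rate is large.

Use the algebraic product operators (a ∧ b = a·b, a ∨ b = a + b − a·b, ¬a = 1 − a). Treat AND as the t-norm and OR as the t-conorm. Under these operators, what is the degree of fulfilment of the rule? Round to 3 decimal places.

0.048

firing strength: (partial=0.57 OR overcast=0.08) = 0.6044; AND[a·b] with small=0.80, hot=0.10 → w = 0.0484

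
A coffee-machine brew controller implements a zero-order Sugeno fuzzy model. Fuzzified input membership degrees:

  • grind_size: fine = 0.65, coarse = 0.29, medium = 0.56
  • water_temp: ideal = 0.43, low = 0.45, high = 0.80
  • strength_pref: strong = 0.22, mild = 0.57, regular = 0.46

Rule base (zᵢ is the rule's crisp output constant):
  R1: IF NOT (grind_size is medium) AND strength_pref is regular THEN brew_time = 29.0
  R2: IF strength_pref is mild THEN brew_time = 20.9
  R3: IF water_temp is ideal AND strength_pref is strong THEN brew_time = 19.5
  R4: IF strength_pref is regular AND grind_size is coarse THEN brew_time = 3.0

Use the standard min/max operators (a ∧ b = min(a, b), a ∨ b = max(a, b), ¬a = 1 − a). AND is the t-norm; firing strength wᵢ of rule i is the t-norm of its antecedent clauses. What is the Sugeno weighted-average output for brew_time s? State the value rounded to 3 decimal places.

R1 (z=29.0): ¬medium=1−0.56=0.44, regular=0.46; AND[min(a, b)] → w = 0.44
R2 (z=20.9): mild=0.57 → w = 0.57
R3 (z=19.5): ideal=0.43, strong=0.22; AND[min(a, b)] → w = 0.22
R4 (z=3.0): regular=0.46, coarse=0.29; AND[min(a, b)] → w = 0.29
Weighted average = (0.44·29.0 + 0.57·20.9 + 0.22·19.5 + 0.29·3.0) / (0.44 + 0.57 + 0.22 + 0.29)
  = 29.8330 / 1.5200 = 19.627

19.627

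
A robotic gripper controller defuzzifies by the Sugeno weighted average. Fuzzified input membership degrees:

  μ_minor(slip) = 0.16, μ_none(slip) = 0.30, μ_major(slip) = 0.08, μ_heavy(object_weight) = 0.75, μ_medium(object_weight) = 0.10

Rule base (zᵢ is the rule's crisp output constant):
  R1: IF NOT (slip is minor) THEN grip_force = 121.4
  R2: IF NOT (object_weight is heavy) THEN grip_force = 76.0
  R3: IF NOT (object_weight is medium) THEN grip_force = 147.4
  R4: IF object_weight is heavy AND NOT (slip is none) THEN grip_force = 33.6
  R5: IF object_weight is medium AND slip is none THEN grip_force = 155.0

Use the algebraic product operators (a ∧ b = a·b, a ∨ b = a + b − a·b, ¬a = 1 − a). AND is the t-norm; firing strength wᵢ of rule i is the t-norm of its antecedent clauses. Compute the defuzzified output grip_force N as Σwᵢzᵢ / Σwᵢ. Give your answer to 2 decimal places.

R1 (z=121.4): ¬minor=1−0.16=0.84 → w = 0.8400
R2 (z=76.0): ¬heavy=1−0.75=0.25 → w = 0.2500
R3 (z=147.4): ¬medium=1−0.10=0.90 → w = 0.9000
R4 (z=33.6): heavy=0.75, ¬none=1−0.30=0.70; AND[a·b] → w = 0.5250
R5 (z=155.0): medium=0.10, none=0.30; AND[a·b] → w = 0.0300
Weighted average = (0.8400·121.4 + 0.2500·76.0 + 0.9000·147.4 + 0.5250·33.6 + 0.0300·155.0) / (0.8400 + 0.2500 + 0.9000 + 0.5250 + 0.0300)
  = 275.9260 / 2.5450 = 108.42

108.42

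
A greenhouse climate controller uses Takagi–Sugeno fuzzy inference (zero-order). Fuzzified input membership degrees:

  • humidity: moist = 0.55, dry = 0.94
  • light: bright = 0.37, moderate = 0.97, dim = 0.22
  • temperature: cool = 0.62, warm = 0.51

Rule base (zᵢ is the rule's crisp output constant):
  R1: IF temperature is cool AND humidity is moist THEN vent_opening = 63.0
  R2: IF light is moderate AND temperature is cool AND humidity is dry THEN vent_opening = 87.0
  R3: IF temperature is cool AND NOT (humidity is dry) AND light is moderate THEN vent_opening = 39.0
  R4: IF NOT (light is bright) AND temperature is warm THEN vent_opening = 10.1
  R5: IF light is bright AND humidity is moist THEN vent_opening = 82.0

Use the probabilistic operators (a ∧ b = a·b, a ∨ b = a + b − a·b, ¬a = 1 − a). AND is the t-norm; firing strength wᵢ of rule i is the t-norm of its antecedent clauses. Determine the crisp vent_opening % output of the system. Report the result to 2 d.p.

R1 (z=63.0): cool=0.62, moist=0.55; AND[a·b] → w = 0.3410
R2 (z=87.0): moderate=0.97, cool=0.62, dry=0.94; AND[a·b] → w = 0.5653
R3 (z=39.0): cool=0.62, ¬dry=1−0.94=0.06, moderate=0.97; AND[a·b] → w = 0.0361
R4 (z=10.1): ¬bright=1−0.37=0.63, warm=0.51; AND[a·b] → w = 0.3213
R5 (z=82.0): bright=0.37, moist=0.55; AND[a·b] → w = 0.2035
Weighted average = (0.3410·63.0 + 0.5653·87.0 + 0.0361·39.0 + 0.3213·10.1 + 0.2035·82.0) / (0.3410 + 0.5653 + 0.0361 + 0.3213 + 0.2035)
  = 92.0049 / 1.4672 = 62.71

62.71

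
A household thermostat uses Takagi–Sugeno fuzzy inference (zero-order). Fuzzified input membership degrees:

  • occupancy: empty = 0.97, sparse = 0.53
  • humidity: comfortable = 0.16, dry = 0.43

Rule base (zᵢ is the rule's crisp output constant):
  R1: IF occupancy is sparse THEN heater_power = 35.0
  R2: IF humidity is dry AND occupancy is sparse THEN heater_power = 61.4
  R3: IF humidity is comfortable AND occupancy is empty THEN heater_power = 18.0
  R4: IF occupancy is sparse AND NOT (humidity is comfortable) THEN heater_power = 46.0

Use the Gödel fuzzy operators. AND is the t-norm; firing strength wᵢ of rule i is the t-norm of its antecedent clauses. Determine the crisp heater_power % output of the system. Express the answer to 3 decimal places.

R1 (z=35.0): sparse=0.53 → w = 0.53
R2 (z=61.4): dry=0.43, sparse=0.53; AND[min(a, b)] → w = 0.43
R3 (z=18.0): comfortable=0.16, empty=0.97; AND[min(a, b)] → w = 0.16
R4 (z=46.0): sparse=0.53, ¬comfortable=1−0.16=0.84; AND[min(a, b)] → w = 0.53
Weighted average = (0.53·35.0 + 0.43·61.4 + 0.16·18.0 + 0.53·46.0) / (0.53 + 0.43 + 0.16 + 0.53)
  = 72.2120 / 1.6500 = 43.765

43.765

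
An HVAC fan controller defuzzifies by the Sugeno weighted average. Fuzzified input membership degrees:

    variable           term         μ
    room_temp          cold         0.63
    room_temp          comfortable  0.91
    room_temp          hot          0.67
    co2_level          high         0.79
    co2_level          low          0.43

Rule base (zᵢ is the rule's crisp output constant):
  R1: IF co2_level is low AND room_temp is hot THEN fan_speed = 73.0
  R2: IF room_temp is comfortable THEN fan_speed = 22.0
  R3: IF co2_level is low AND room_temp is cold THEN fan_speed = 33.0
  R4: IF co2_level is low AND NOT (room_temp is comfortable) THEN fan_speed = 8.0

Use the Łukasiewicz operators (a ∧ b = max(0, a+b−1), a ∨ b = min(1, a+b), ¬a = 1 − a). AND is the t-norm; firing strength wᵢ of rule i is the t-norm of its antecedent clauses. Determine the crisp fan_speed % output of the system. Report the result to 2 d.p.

27.38

R1 (z=73.0): low=0.43, hot=0.67; AND[max(0, a+b−1)] → w = 0.10
R2 (z=22.0): comfortable=0.91 → w = 0.91
R3 (z=33.0): low=0.43, cold=0.63; AND[max(0, a+b−1)] → w = 0.06
R4 (z=8.0): low=0.43, ¬comfortable=1−0.91=0.09; AND[max(0, a+b−1)] → w = 0.00
Weighted average = (0.10·73.0 + 0.91·22.0 + 0.06·33.0 + 0.00·8.0) / (0.10 + 0.91 + 0.06 + 0.00)
  = 29.3000 / 1.0700 = 27.38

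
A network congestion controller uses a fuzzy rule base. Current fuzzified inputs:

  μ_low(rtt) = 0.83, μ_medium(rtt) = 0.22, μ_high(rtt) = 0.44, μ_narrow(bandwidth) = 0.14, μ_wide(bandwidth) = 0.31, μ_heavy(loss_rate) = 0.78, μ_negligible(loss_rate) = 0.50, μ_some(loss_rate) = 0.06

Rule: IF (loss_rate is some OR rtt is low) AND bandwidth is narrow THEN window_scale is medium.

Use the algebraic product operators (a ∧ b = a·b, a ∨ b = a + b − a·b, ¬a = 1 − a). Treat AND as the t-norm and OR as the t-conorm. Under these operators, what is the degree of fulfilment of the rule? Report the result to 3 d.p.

firing strength: (some=0.06 OR low=0.83) = 0.8402; AND[a·b] with narrow=0.14 → w = 0.1176

0.118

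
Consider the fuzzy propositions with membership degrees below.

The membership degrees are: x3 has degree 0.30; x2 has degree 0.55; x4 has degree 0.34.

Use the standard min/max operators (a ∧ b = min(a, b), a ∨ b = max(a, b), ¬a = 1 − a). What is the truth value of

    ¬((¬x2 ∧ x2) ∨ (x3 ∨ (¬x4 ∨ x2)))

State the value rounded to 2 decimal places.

¬x2 = 1 − 0.55 = 0.45
¬x2 ∧ x2 = min(a, b) on (0.45, 0.55) = 0.45
¬x4 = 1 − 0.34 = 0.66
¬x4 ∨ x2 = max(a, b) on (0.66, 0.55) = 0.66
x3 ∨ (¬x4 ∨ x2) = max(a, b) on (0.30, 0.66) = 0.66
(¬x2 ∧ x2) ∨ (x3 ∨ (¬x4 ∨ x2)) = max(a, b) on (0.45, 0.66) = 0.66
¬((¬x2 ∧ x2) ∨ (x3 ∨ (¬x4 ∨ x2))) = 1 − 0.66 = 0.34

0.34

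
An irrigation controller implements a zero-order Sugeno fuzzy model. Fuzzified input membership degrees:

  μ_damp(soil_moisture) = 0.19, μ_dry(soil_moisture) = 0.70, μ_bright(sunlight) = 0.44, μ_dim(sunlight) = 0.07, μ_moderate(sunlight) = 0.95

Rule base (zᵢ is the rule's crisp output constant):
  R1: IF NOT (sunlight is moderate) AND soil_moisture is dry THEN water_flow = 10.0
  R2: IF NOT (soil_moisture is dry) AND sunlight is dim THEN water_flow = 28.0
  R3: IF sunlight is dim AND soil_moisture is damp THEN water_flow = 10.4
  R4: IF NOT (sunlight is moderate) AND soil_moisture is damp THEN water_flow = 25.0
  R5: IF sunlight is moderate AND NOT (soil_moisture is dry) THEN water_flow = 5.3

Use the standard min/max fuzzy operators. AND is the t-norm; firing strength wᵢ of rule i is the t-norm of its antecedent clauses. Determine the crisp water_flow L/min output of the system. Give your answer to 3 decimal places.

R1 (z=10.0): ¬moderate=1−0.95=0.05, dry=0.70; AND[min(a, b)] → w = 0.05
R2 (z=28.0): ¬dry=1−0.70=0.30, dim=0.07; AND[min(a, b)] → w = 0.07
R3 (z=10.4): dim=0.07, damp=0.19; AND[min(a, b)] → w = 0.07
R4 (z=25.0): ¬moderate=1−0.95=0.05, damp=0.19; AND[min(a, b)] → w = 0.05
R5 (z=5.3): moderate=0.95, ¬dry=1−0.70=0.30; AND[min(a, b)] → w = 0.30
Weighted average = (0.05·10.0 + 0.07·28.0 + 0.07·10.4 + 0.05·25.0 + 0.30·5.3) / (0.05 + 0.07 + 0.07 + 0.05 + 0.30)
  = 6.0280 / 0.5400 = 11.163

11.163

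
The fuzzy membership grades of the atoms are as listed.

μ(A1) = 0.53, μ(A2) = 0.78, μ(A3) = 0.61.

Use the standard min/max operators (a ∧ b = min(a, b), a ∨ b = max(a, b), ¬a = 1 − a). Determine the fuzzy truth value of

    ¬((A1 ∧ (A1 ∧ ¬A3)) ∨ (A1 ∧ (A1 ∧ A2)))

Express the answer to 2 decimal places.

0.47

¬A3 = 1 − 0.61 = 0.39
A1 ∧ ¬A3 = min(a, b) on (0.53, 0.39) = 0.39
A1 ∧ (A1 ∧ ¬A3) = min(a, b) on (0.53, 0.39) = 0.39
A1 ∧ A2 = min(a, b) on (0.53, 0.78) = 0.53
A1 ∧ (A1 ∧ A2) = min(a, b) on (0.53, 0.53) = 0.53
(A1 ∧ (A1 ∧ ¬A3)) ∨ (A1 ∧ (A1 ∧ A2)) = max(a, b) on (0.39, 0.53) = 0.53
¬((A1 ∧ (A1 ∧ ¬A3)) ∨ (A1 ∧ (A1 ∧ A2))) = 1 − 0.53 = 0.47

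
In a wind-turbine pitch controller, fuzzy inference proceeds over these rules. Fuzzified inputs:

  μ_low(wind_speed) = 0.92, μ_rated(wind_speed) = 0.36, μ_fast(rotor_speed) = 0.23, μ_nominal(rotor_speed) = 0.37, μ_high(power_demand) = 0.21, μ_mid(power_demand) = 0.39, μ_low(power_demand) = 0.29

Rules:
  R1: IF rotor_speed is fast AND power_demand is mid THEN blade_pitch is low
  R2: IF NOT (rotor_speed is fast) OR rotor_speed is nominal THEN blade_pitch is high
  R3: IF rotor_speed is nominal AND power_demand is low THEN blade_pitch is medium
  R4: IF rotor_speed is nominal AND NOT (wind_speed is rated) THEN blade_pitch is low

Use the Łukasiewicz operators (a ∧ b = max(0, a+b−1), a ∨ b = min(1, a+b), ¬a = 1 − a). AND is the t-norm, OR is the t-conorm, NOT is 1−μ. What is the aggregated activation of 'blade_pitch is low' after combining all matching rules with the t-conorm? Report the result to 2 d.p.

R1: fast=0.23, mid=0.39; AND[max(0, a+b−1)] → w = 0.00
R2: ¬fast=1−0.23=0.77, nominal=0.37; OR[min(1, a+b)] → w = 1.00
R3: nominal=0.37, low=0.29; AND[max(0, a+b−1)] → w = 0.00
R4: nominal=0.37, ¬rated=1−0.36=0.64; AND[max(0, a+b−1)] → w = 0.01
Rules with consequent 'low': {R1, R4} → strengths 0.00, 0.01
Aggregate via t-conorm [min(1, a+b)]: 0.01

0.01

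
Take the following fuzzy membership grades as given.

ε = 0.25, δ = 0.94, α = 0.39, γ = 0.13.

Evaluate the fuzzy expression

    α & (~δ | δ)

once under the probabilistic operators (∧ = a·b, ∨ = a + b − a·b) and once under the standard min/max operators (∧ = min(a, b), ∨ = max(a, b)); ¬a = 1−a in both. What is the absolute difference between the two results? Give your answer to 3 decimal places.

0.022

Under probabilistic:
  ~δ = 1 − 0.9400 = 0.0600
  ~δ | δ = a + b − a·b on (0.0600, 0.9400) = 0.9436
  α & (~δ | δ) = a·b on (0.3900, 0.9436) = 0.3680
  → value = 0.3680
Under standard min/max:
  ~δ = 1 − 0.94 = 0.06
  ~δ | δ = max(a, b) on (0.06, 0.94) = 0.94
  α & (~δ | δ) = min(a, b) on (0.39, 0.94) = 0.39
  → value = 0.3900
|0.3680 − 0.3900| = 0.022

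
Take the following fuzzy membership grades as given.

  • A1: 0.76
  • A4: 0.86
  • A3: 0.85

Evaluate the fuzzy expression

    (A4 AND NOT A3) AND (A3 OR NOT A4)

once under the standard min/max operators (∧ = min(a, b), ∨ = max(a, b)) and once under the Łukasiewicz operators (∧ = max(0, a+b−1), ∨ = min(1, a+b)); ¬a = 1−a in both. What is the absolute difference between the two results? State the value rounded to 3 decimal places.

Under standard min/max:
  NOT A3 = 1 − 0.85 = 0.15
  A4 AND NOT A3 = min(a, b) on (0.86, 0.15) = 0.15
  NOT A4 = 1 − 0.86 = 0.14
  A3 OR NOT A4 = max(a, b) on (0.85, 0.14) = 0.85
  (A4 AND NOT A3) AND (A3 OR NOT A4) = min(a, b) on (0.15, 0.85) = 0.15
  → value = 0.1500
Under Łukasiewicz:
  NOT A3 = 1 − 0.85 = 0.15
  A4 AND NOT A3 = max(0, a+b−1) on (0.86, 0.15) = 0.01
  NOT A4 = 1 − 0.86 = 0.14
  A3 OR NOT A4 = min(1, a+b) on (0.85, 0.14) = 0.99
  (A4 AND NOT A3) AND (A3 OR NOT A4) = max(0, a+b−1) on (0.01, 0.99) = 0.00
  → value = 0.0000
|0.1500 − 0.0000| = 0.150

0.150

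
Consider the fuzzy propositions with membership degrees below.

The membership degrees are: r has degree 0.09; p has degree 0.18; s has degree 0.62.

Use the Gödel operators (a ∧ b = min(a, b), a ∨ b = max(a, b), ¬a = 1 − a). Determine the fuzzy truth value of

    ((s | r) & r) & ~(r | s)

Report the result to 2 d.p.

0.09

s | r = max(a, b) on (0.62, 0.09) = 0.62
(s | r) & r = min(a, b) on (0.62, 0.09) = 0.09
r | s = max(a, b) on (0.09, 0.62) = 0.62
~(r | s) = 1 − 0.62 = 0.38
((s | r) & r) & ~(r | s) = min(a, b) on (0.09, 0.38) = 0.09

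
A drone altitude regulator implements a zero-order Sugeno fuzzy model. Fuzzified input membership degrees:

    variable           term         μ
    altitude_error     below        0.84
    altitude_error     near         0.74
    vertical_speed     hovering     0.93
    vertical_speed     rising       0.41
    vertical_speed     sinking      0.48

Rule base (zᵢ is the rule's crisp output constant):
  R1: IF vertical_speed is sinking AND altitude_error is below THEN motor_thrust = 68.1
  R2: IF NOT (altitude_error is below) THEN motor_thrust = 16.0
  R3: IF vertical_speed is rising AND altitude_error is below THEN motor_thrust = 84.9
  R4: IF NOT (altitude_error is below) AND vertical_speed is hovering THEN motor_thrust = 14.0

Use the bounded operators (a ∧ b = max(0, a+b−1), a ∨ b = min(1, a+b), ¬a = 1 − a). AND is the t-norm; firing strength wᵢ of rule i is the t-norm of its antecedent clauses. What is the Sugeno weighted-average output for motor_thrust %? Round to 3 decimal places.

R1 (z=68.1): sinking=0.48, below=0.84; AND[max(0, a+b−1)] → w = 0.32
R2 (z=16.0): ¬below=1−0.84=0.16 → w = 0.16
R3 (z=84.9): rising=0.41, below=0.84; AND[max(0, a+b−1)] → w = 0.25
R4 (z=14.0): ¬below=1−0.84=0.16, hovering=0.93; AND[max(0, a+b−1)] → w = 0.09
Weighted average = (0.32·68.1 + 0.16·16.0 + 0.25·84.9 + 0.09·14.0) / (0.32 + 0.16 + 0.25 + 0.09)
  = 46.8370 / 0.8200 = 57.118

57.118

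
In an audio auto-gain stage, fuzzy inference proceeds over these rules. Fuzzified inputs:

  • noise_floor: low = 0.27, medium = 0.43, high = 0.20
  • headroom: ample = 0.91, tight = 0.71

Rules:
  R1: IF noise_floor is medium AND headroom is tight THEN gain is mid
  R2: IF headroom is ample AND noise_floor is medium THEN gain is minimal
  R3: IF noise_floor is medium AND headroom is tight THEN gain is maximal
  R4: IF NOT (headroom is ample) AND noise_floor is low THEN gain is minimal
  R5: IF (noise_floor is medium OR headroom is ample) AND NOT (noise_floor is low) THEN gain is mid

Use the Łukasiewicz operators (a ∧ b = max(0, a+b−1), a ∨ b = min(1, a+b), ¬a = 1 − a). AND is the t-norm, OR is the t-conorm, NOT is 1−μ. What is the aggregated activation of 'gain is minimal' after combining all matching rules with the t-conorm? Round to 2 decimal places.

R1: medium=0.43, tight=0.71; AND[max(0, a+b−1)] → w = 0.14
R2: ample=0.91, medium=0.43; AND[max(0, a+b−1)] → w = 0.34
R3: medium=0.43, tight=0.71; AND[max(0, a+b−1)] → w = 0.14
R4: ¬ample=1−0.91=0.09, low=0.27; AND[max(0, a+b−1)] → w = 0.00
R5: (medium=0.43 OR ample=0.91) = 1.00; AND[max(0, a+b−1)] with ¬low=1−0.27=0.73 → w = 0.73
Rules with consequent 'minimal': {R2, R4} → strengths 0.34, 0.00
Aggregate via t-conorm [min(1, a+b)]: 0.34

0.34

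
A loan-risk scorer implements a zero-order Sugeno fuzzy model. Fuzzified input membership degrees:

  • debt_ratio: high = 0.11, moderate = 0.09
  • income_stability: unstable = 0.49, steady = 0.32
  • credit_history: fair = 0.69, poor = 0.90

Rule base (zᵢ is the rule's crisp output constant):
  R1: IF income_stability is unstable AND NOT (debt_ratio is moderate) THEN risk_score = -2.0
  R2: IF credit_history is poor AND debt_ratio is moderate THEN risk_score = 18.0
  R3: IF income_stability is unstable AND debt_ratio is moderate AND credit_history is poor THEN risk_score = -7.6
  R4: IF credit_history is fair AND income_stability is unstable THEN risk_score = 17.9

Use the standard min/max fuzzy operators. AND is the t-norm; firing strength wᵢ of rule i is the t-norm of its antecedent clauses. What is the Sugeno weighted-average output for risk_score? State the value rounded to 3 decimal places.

R1 (z=-2.0): unstable=0.49, ¬moderate=1−0.09=0.91; AND[min(a, b)] → w = 0.49
R2 (z=18.0): poor=0.90, moderate=0.09; AND[min(a, b)] → w = 0.09
R3 (z=-7.6): unstable=0.49, moderate=0.09, poor=0.90; AND[min(a, b)] → w = 0.09
R4 (z=17.9): fair=0.69, unstable=0.49; AND[min(a, b)] → w = 0.49
Weighted average = (0.49·-2.0 + 0.09·18.0 + 0.09·-7.6 + 0.49·17.9) / (0.49 + 0.09 + 0.09 + 0.49)
  = 8.7270 / 1.1600 = 7.523

7.523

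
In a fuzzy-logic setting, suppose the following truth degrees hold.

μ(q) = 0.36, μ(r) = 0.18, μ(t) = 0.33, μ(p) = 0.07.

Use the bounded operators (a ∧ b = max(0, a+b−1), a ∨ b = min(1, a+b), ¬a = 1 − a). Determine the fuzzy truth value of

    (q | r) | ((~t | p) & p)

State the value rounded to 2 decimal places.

q | r = min(1, a+b) on (0.36, 0.18) = 0.54
~t = 1 − 0.33 = 0.67
~t | p = min(1, a+b) on (0.67, 0.07) = 0.74
(~t | p) & p = max(0, a+b−1) on (0.74, 0.07) = 0.00
(q | r) | ((~t | p) & p) = min(1, a+b) on (0.54, 0.00) = 0.54

0.54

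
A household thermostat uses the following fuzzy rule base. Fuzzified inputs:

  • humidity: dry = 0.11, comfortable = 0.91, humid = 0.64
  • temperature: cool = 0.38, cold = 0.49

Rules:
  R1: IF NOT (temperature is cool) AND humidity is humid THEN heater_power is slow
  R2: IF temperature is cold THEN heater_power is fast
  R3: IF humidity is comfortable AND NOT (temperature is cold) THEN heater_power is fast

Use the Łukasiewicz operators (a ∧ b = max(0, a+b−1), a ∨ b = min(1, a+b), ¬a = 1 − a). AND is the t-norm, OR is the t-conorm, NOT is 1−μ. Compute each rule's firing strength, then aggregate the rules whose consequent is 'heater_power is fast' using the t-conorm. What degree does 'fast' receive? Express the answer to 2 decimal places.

R1: ¬cool=1−0.38=0.62, humid=0.64; AND[max(0, a+b−1)] → w = 0.26
R2: cold=0.49 → w = 0.49
R3: comfortable=0.91, ¬cold=1−0.49=0.51; AND[max(0, a+b−1)] → w = 0.42
Rules with consequent 'fast': {R2, R3} → strengths 0.49, 0.42
Aggregate via t-conorm [min(1, a+b)]: 0.91

0.91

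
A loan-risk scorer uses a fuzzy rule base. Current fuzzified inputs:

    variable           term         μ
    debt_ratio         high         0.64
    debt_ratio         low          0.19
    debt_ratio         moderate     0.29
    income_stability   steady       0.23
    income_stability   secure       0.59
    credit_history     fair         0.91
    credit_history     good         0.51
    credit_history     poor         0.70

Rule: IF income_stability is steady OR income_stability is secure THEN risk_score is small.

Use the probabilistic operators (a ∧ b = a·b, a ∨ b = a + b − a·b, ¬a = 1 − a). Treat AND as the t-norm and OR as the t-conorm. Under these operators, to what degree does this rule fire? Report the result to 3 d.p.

0.684

firing strength: steady=0.23, secure=0.59; OR[a + b − a·b] → w = 0.6843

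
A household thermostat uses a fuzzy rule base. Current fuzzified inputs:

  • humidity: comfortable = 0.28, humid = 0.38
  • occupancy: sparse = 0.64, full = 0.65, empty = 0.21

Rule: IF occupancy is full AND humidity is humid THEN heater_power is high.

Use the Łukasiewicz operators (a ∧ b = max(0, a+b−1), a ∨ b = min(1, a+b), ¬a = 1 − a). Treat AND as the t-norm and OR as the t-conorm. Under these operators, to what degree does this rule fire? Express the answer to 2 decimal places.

firing strength: full=0.65, humid=0.38; AND[max(0, a+b−1)] → w = 0.03

0.03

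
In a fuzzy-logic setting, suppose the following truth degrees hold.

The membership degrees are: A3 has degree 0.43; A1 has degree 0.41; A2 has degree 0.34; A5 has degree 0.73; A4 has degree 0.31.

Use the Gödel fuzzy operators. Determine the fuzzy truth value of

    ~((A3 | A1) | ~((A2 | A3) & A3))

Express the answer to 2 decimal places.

A3 | A1 = max(a, b) on (0.43, 0.41) = 0.43
A2 | A3 = max(a, b) on (0.34, 0.43) = 0.43
(A2 | A3) & A3 = min(a, b) on (0.43, 0.43) = 0.43
~((A2 | A3) & A3) = 1 − 0.43 = 0.57
(A3 | A1) | ~((A2 | A3) & A3) = max(a, b) on (0.43, 0.57) = 0.57
~((A3 | A1) | ~((A2 | A3) & A3)) = 1 − 0.57 = 0.43

0.43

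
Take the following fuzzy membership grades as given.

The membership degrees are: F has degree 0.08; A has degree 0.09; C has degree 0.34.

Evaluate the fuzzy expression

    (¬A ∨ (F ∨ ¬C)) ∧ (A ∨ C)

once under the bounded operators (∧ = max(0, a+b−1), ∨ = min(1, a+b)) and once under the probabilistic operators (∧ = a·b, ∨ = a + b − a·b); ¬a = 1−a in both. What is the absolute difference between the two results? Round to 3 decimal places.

0.042

Under bounded:
  ¬A = 1 − 0.09 = 0.91
  ¬C = 1 − 0.34 = 0.66
  F ∨ ¬C = min(1, a+b) on (0.08, 0.66) = 0.74
  ¬A ∨ (F ∨ ¬C) = min(1, a+b) on (0.91, 0.74) = 1.00
  A ∨ C = min(1, a+b) on (0.09, 0.34) = 0.43
  (¬A ∨ (F ∨ ¬C)) ∧ (A ∨ C) = max(0, a+b−1) on (1.00, 0.43) = 0.43
  → value = 0.4300
Under probabilistic:
  ¬A = 1 − 0.0900 = 0.9100
  ¬C = 1 − 0.3400 = 0.6600
  F ∨ ¬C = a + b − a·b on (0.0800, 0.6600) = 0.6872
  ¬A ∨ (F ∨ ¬C) = a + b − a·b on (0.9100, 0.6872) = 0.9718
  A ∨ C = a + b − a·b on (0.0900, 0.3400) = 0.3994
  (¬A ∨ (F ∨ ¬C)) ∧ (A ∨ C) = a·b on (0.9718, 0.3994) = 0.3882
  → value = 0.3882
|0.4300 − 0.3882| = 0.042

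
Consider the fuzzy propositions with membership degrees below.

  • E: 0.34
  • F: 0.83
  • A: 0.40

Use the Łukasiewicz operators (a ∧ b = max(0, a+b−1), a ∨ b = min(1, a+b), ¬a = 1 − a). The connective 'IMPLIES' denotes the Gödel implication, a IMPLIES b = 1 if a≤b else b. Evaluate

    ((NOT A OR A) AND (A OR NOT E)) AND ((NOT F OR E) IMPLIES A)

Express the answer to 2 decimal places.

0.40

NOT A = 1 − 0.40 = 0.60
NOT A OR A = min(1, a+b) on (0.60, 0.40) = 1.00
NOT E = 1 − 0.34 = 0.66
A OR NOT E = min(1, a+b) on (0.40, 0.66) = 1.00
(NOT A OR A) AND (A OR NOT E) = max(0, a+b−1) on (1.00, 1.00) = 1.00
NOT F = 1 − 0.83 = 0.17
NOT F OR E = min(1, a+b) on (0.17, 0.34) = 0.51
(NOT F OR E) IMPLIES A  [Gödel: 1 if a≤b else b] with a=0.51, b=0.40 → 0.40
((NOT A OR A) AND (A OR NOT E)) AND ((NOT F OR E) IMPLIES A) = max(0, a+b−1) on (1.00, 0.40) = 0.40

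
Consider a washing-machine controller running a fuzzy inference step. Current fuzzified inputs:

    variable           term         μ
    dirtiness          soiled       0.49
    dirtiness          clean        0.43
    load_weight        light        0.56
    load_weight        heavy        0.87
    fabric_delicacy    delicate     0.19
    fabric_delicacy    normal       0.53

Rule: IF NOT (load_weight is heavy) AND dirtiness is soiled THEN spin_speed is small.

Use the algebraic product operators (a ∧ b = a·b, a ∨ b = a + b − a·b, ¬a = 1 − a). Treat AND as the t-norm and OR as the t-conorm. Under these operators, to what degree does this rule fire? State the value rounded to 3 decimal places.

0.064

firing strength: ¬heavy=1−0.87=0.13, soiled=0.49; AND[a·b] → w = 0.0637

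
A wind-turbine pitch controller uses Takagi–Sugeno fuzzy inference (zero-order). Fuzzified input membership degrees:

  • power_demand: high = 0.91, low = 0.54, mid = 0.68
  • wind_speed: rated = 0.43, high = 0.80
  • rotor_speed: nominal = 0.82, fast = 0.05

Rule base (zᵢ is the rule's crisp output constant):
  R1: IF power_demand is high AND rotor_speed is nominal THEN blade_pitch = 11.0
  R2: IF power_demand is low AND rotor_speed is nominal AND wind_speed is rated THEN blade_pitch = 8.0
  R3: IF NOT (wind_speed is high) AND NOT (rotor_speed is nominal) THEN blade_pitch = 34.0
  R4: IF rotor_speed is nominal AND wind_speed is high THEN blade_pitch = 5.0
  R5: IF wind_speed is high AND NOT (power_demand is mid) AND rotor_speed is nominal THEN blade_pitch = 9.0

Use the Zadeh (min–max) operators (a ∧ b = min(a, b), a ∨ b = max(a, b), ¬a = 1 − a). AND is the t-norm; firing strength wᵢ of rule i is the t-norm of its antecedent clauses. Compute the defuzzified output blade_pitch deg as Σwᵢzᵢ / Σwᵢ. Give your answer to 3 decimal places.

R1 (z=11.0): high=0.91, nominal=0.82; AND[min(a, b)] → w = 0.82
R2 (z=8.0): low=0.54, nominal=0.82, rated=0.43; AND[min(a, b)] → w = 0.43
R3 (z=34.0): ¬high=1−0.80=0.20, ¬nominal=1−0.82=0.18; AND[min(a, b)] → w = 0.18
R4 (z=5.0): nominal=0.82, high=0.80; AND[min(a, b)] → w = 0.80
R5 (z=9.0): high=0.80, ¬mid=1−0.68=0.32, nominal=0.82; AND[min(a, b)] → w = 0.32
Weighted average = (0.82·11.0 + 0.43·8.0 + 0.18·34.0 + 0.80·5.0 + 0.32·9.0) / (0.82 + 0.43 + 0.18 + 0.80 + 0.32)
  = 25.4600 / 2.5500 = 9.984

9.984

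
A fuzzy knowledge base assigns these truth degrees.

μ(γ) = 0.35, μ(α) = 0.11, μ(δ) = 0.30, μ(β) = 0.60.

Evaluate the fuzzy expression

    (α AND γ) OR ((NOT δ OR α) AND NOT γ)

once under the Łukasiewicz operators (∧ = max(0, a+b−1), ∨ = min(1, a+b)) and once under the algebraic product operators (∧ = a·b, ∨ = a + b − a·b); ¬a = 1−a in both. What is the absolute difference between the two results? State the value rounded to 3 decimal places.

0.037

Under Łukasiewicz:
  α AND γ = max(0, a+b−1) on (0.11, 0.35) = 0.00
  NOT δ = 1 − 0.30 = 0.70
  NOT δ OR α = min(1, a+b) on (0.70, 0.11) = 0.81
  NOT γ = 1 − 0.35 = 0.65
  (NOT δ OR α) AND NOT γ = max(0, a+b−1) on (0.81, 0.65) = 0.46
  (α AND γ) OR ((NOT δ OR α) AND NOT γ) = min(1, a+b) on (0.00, 0.46) = 0.46
  → value = 0.4600
Under algebraic product:
  α AND γ = a·b on (0.1100, 0.3500) = 0.0385
  NOT δ = 1 − 0.3000 = 0.7000
  NOT δ OR α = a + b − a·b on (0.7000, 0.1100) = 0.7330
  NOT γ = 1 − 0.3500 = 0.6500
  (NOT δ OR α) AND NOT γ = a·b on (0.7330, 0.6500) = 0.4764
  (α AND γ) OR ((NOT δ OR α) AND NOT γ) = a + b − a·b on (0.0385, 0.4764) = 0.4966
  → value = 0.4966
|0.4600 − 0.4966| = 0.037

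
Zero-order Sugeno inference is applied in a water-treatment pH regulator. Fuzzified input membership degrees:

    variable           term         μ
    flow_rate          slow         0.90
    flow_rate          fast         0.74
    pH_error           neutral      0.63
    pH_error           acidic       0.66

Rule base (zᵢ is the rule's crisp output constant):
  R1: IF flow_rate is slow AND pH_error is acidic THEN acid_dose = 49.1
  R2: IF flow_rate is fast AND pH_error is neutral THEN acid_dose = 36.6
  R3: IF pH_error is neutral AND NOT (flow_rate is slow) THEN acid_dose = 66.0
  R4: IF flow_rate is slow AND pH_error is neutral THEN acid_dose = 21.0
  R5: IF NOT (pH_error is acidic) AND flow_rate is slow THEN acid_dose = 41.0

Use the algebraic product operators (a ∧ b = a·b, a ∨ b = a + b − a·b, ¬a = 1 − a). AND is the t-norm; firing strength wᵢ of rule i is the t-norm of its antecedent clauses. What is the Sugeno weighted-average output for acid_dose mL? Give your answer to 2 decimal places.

37.49

R1 (z=49.1): slow=0.90, acidic=0.66; AND[a·b] → w = 0.5940
R2 (z=36.6): fast=0.74, neutral=0.63; AND[a·b] → w = 0.4662
R3 (z=66.0): neutral=0.63, ¬slow=1−0.90=0.10; AND[a·b] → w = 0.0630
R4 (z=21.0): slow=0.90, neutral=0.63; AND[a·b] → w = 0.5670
R5 (z=41.0): ¬acidic=1−0.66=0.34, slow=0.90; AND[a·b] → w = 0.3060
Weighted average = (0.5940·49.1 + 0.4662·36.6 + 0.0630·66.0 + 0.5670·21.0 + 0.3060·41.0) / (0.5940 + 0.4662 + 0.0630 + 0.5670 + 0.3060)
  = 74.8393 / 1.9962 = 37.49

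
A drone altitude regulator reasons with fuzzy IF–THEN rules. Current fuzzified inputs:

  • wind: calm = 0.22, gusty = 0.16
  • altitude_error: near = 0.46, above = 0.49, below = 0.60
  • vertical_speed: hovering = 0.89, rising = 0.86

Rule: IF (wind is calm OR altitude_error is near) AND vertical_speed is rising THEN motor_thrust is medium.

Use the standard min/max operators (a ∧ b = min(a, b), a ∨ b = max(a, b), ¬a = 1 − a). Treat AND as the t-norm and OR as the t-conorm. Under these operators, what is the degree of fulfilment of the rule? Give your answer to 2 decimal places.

0.46

firing strength: (calm=0.22 OR near=0.46) = 0.46; AND[min(a, b)] with rising=0.86 → w = 0.46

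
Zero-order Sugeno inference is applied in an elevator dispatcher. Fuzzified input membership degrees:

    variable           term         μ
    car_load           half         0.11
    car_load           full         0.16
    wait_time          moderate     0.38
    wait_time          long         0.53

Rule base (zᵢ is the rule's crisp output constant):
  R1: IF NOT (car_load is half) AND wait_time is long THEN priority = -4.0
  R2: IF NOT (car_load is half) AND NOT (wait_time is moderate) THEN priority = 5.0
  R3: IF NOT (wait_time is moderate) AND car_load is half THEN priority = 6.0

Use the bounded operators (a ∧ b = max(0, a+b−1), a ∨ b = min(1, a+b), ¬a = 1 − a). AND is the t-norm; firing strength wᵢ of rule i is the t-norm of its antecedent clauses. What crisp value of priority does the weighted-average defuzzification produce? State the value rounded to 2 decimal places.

0.94

R1 (z=-4.0): ¬half=1−0.11=0.89, long=0.53; AND[max(0, a+b−1)] → w = 0.42
R2 (z=5.0): ¬half=1−0.11=0.89, ¬moderate=1−0.38=0.62; AND[max(0, a+b−1)] → w = 0.51
R3 (z=6.0): ¬moderate=1−0.38=0.62, half=0.11; AND[max(0, a+b−1)] → w = 0.00
Weighted average = (0.42·-4.0 + 0.51·5.0 + 0.00·6.0) / (0.42 + 0.51 + 0.00)
  = 0.8700 / 0.9300 = 0.94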